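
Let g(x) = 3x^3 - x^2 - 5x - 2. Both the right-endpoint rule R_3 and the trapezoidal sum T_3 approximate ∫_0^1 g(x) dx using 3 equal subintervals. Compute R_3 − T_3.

-0.5

R_3 ≈ -4.51852.
T_3 ≈ -4.01852.
R_3 − T_3 = -0.5.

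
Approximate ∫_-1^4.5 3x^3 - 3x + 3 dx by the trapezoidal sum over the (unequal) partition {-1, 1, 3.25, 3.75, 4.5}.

Subinterval widths: 2, 2.25, 0.5, 0.75.
f(-1) = 3, f(1) = 3, f(3.25) = 96.234375, f(3.75) = 149.953125, f(4.5) = 262.875.
On each subinterval the trapezoid contributes (Δx_i/2)·[f(x_{i-1}) + f(x_i)].
Sum = 333.99609375.

333.99609375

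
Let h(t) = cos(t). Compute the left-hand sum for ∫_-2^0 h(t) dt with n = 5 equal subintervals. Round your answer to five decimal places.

Δt = (0 − (-2))/5 = 0.4.
Left endpoints: -2, -1.6, -1.2, -0.8, -0.4.
h(-2) ≈ -0.41615, h(-1.6) ≈ -0.02920, h(-1.2) ≈ 0.36236, h(-0.8) ≈ 0.69671, h(-0.4) ≈ 0.92106.
Sum = Δt · [h(-2) + h(-1.6) + h(-1.2) + h(-0.8) + h(-0.4)].
Sum ≈ 0.61391.

0.61391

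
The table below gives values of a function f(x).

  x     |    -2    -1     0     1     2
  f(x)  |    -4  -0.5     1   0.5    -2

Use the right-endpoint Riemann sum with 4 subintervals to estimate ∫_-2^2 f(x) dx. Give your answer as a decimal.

Δx = 1.
Sum = 1·[(-0.5) + 1 + 0.5 + (-2)] = -1.

-1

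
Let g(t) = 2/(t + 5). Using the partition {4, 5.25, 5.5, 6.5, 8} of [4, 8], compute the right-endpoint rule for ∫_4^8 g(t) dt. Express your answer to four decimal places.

Subinterval widths: 1.25, 0.25, 1, 1.5.
Right endpoints: 5.25, 5.5, 6.5, 8.
g(5.25) = 8/41, g(5.5) = 4/21, g(6.5) = 4/23, g(8) = 2/13.
Sum = Σ Δt_i · g(t_i).
Sum ≈ 0.6962.

0.6962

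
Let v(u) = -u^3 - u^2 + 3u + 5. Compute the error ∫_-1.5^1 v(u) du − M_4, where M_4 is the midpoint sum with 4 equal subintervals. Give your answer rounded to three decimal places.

-0.020

Exact integral: ∫_-1.5^1 v(u) du ≈ 10.18229.
M_4 ≈ 10.20264.
Error ≈ 10.18229 − 10.20264 ≈ -0.020.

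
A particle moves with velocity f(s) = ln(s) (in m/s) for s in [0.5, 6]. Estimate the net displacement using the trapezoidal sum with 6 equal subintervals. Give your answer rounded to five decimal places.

Δs = (6 − 0.5)/6 = 11/12.
f(0.5) ≈ -0.69315, f(17/12) ≈ 0.34831, f(7/3) ≈ 0.84730, f(3.25) ≈ 1.17865, f(25/6) ≈ 1.42712, f(61/12) ≈ 1.62597, f(6) ≈ 1.79176.
T_6 = (Δs/2)·[f(s_0) + 2f(s_1) + ... + 2f(s_{5}) + f(s_6)].
Sum ≈ 5.47860.

5.47860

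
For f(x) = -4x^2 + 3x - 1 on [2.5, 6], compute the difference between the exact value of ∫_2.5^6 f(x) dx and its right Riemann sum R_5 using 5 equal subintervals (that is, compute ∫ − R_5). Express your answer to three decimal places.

39.118

Exact integral: ∫_2.5^6 f(x) dx ≈ -226.04167.
R_5 = -265.16.
Error ≈ -226.04167 − (-265.16) ≈ 39.118.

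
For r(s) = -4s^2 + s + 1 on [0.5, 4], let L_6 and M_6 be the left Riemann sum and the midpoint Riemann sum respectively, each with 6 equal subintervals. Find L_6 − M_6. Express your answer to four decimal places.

L_6 ≈ -57.231481.
M_6 ≈ -73.394676.
L_6 − M_6 ≈ 16.1632.

16.1632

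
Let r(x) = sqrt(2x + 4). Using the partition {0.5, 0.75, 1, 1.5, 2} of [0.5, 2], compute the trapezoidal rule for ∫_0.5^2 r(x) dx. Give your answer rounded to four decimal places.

3.8144

Subinterval widths: 0.25, 0.25, 0.5, 0.5.
r(0.5) ≈ 2.2361, r(0.75) ≈ 2.3452, r(1) ≈ 2.4495, r(1.5) ≈ 2.6458, r(2) ≈ 2.8284.
On each subinterval the trapezoid contributes (Δx_i/2)·[r(x_{i-1}) + r(x_i)].
Sum ≈ 3.8144.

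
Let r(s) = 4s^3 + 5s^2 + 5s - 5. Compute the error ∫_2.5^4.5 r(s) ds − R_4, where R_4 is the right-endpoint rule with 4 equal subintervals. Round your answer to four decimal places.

Exact integral: ∫_2.5^4.5 r(s) ds ≈ 521.833333.
R_4 = 621.25.
Error ≈ 521.833333 − 621.25 ≈ -99.4167.

-99.4167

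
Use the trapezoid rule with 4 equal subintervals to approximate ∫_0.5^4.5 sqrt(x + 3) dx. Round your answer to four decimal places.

9.3208

Δx = (4.5 − 0.5)/4 = 1.
f(0.5) ≈ 1.8708, f(1.5) ≈ 2.1213, f(2.5) ≈ 2.3452, f(3.5) ≈ 2.5495, f(4.5) ≈ 2.7386.
T_4 = (Δx/2)·[f(x_0) + 2f(x_1) + 2f(x_2) + 2f(x_3) + f(x_4)].
Sum ≈ 9.3208.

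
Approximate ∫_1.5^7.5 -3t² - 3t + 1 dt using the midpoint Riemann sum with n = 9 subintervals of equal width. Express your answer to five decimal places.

Δt = (7.5 − 1.5)/9 = 2/3.
Midpoints: 11/6, 2.5, 19/6, 23/6, 4.5, 31/6, 35/6, 6.5, 43/6.
f(11/6) = -175/12, f(2.5) = -25.25, f(19/6) = -463/12, f(23/6) = -655/12, f(4.5) = -73.25, f(31/6) = -1135/12, f(35/6) = -1423/12, f(6.5) = -145.25, f(43/6) = -2095/12.
Sum = Δt · [f(11/6) + f(2.5) + f(19/6) + ...].
Sum ≈ -492.83333.

-492.83333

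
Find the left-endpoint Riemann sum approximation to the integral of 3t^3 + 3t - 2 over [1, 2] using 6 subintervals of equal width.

11.8125

Δt = (2 − 1)/6 = 1/6.
Left endpoints: 1, 7/6, 4/3, 1.5, 5/3, 11/6.
f(1) = 4, f(7/6) = 451/72, f(4/3) = 82/9, f(1.5) = 12.625, f(5/3) = 152/9, f(11/6) = 1583/72.
Sum = Δt · [f(1) + f(7/6) + f(4/3) + ...].
Sum = 11.8125.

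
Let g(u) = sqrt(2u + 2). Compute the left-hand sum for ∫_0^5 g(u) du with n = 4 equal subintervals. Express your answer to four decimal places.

Δu = (5 − 0)/4 = 1.25.
Left endpoints: 0, 1.25, 2.5, 3.75.
g(0) ≈ 1.4142, g(1.25) ≈ 2.1213, g(2.5) ≈ 2.6458, g(3.75) ≈ 3.0822.
Sum = Δu · [g(0) + g(1.25) + g(2.5) + g(3.75)].
Sum ≈ 11.5794.

11.5794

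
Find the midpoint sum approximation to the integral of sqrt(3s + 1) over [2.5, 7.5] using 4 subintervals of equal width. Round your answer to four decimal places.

19.8219

Δs = (7.5 − 2.5)/4 = 1.25.
Midpoints: 3.125, 4.375, 5.625, 6.875.
f(3.125) ≈ 3.2210, f(4.375) ≈ 3.7583, f(5.625) ≈ 4.2279, f(6.875) ≈ 4.6503.
Sum = Δs · [f(3.125) + f(4.375) + f(5.625) + f(6.875)].
Sum ≈ 19.8219.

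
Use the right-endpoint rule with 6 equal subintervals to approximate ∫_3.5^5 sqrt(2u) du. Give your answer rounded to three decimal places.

4.432

Δu = (5 − 3.5)/6 = 0.25.
Right endpoints: 3.75, 4, 4.25, 4.5, 4.75, 5.
f(3.75) ≈ 2.739, f(4) ≈ 2.828, f(4.25) ≈ 2.915, f(4.5) ≈ 3.000, f(4.75) ≈ 3.082, f(5) ≈ 3.162.
Sum = Δu · [f(3.75) + f(4) + f(4.25) + ...].
Sum ≈ 4.432.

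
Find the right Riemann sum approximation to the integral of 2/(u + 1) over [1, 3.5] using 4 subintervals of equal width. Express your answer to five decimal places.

Δu = (3.5 − 1)/4 = 0.625.
Right endpoints: 1.625, 2.25, 2.875, 3.5.
f(1.625) = 16/21, f(2.25) = 8/13, f(2.875) = 16/31, f(3.5) = 4/9.
Sum = Δu · [f(1.625) + f(2.25) + f(2.875) + f(3.5)].
Sum ≈ 1.46116.

1.46116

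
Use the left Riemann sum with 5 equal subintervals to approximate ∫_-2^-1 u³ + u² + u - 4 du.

Δu = (-1 − (-2))/5 = 0.2.
Left endpoints: -2, -1.8, -1.6, -1.4, -1.2.
f(-2) = -10, f(-1.8) = -8.392, f(-1.6) = -7.136, f(-1.4) = -6.184, f(-1.2) = -5.488.
Sum = Δu · [f(-2) + f(-1.8) + f(-1.6) + f(-1.4) + f(-1.2)].
Sum = -7.44.

-7.44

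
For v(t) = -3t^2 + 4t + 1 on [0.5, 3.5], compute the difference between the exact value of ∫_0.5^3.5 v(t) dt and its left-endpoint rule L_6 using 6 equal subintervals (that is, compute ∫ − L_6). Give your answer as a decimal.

Exact integral: ∫_0.5^3.5 v(t) dt = -15.75.
L_6 = -10.125.
Error = -15.75 − (-10.125) = -5.625.

-5.625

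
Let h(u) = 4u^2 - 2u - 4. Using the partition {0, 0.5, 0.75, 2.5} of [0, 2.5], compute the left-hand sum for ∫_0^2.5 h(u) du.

Subinterval widths: 0.5, 0.25, 1.75.
Left endpoints: 0, 0.5, 0.75.
h(0) = -4, h(0.5) = -4, h(0.75) = -3.25.
Sum = Σ Δu_i · h(u_i).
Sum = -8.6875.

-8.6875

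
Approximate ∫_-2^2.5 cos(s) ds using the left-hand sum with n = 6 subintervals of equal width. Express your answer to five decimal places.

1.58080

Δs = (2.5 − (-2))/6 = 0.75.
Left endpoints: -2, -1.25, -0.5, 0.25, 1, 1.75.
f(-2) ≈ -0.41615, f(-1.25) ≈ 0.31532, f(-0.5) ≈ 0.87758, f(0.25) ≈ 0.96891, f(1) ≈ 0.54030, f(1.75) ≈ -0.17825.
Sum = Δs · [f(-2) + f(-1.25) + f(-0.5) + ...].
Sum ≈ 1.58080.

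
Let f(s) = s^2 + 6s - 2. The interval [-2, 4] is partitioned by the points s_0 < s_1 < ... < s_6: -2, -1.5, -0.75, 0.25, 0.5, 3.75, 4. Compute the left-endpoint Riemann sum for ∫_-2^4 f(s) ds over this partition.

-4.90625

Subinterval widths: 0.5, 0.75, 1, 0.25, 3.25, 0.25.
Left endpoints: -2, -1.5, -0.75, 0.25, 0.5, 3.75.
f(-2) = -10, f(-1.5) = -8.75, f(-0.75) = -5.9375, f(0.25) = -0.4375, f(0.5) = 1.25, f(3.75) = 34.5625.
Sum = Σ Δs_i · f(s_i).
Sum = -4.90625.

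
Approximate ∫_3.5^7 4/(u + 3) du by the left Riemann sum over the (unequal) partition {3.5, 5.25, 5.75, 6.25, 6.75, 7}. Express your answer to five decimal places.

1.86670

Subinterval widths: 1.75, 0.5, 0.5, 0.5, 0.25.
Left endpoints: 3.5, 5.25, 5.75, 6.25, 6.75.
f(3.5) = 8/13, f(5.25) = 16/33, f(5.75) = 16/35, f(6.25) = 16/37, f(6.75) = 16/39.
Sum = Σ Δu_i · f(u_i).
Sum ≈ 1.86670.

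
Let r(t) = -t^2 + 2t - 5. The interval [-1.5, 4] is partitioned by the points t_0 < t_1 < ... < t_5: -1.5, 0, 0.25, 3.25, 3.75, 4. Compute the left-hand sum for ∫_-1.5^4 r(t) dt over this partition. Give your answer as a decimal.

-37.734375

Subinterval widths: 1.5, 0.25, 3, 0.5, 0.25.
Left endpoints: -1.5, 0, 0.25, 3.25, 3.75.
r(-1.5) = -10.25, r(0) = -5, r(0.25) = -4.5625, r(3.25) = -9.0625, r(3.75) = -11.5625.
Sum = Σ Δt_i · r(t_i).
Sum = -37.734375.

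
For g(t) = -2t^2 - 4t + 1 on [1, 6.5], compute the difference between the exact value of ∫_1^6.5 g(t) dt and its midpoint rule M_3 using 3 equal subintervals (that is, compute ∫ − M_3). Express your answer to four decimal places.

Exact integral: ∫_1^6.5 g(t) dt ≈ -259.416667.
M_3 ≈ -256.335648.
Error ≈ -259.416667 − (-256.335648) ≈ -3.0810.

-3.0810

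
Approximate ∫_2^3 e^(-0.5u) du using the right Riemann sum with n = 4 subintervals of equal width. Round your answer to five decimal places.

0.27178

Δu = (3 − 2)/4 = 0.25.
Right endpoints: 2.25, 2.5, 2.75, 3.
f(2.25) ≈ 0.32465, f(2.5) ≈ 0.28650, f(2.75) ≈ 0.25284, f(3) ≈ 0.22313.
Sum = Δu · [f(2.25) + f(2.5) + f(2.75) + f(3)].
Sum ≈ 0.27178.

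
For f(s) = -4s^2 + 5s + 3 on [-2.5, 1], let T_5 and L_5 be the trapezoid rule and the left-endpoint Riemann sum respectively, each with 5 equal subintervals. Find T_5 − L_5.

T_5 = -25.935.
L_5 = -39.41.
T_5 − L_5 = 13.475.

13.475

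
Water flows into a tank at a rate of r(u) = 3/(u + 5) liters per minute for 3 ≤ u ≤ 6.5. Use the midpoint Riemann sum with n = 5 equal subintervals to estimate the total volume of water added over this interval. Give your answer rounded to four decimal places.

1.0882

Δu = (6.5 − 3)/5 = 0.7.
Midpoints: 3.35, 4.05, 4.75, 5.45, 6.15.
r(3.35) = 60/167, r(4.05) = 60/181, r(4.75) = 4/13, r(5.45) = 60/209, r(6.15) = 60/223.
Sum = Δu · [r(3.35) + r(4.05) + r(4.75) + r(5.45) + r(6.15)].
Sum ≈ 1.0882.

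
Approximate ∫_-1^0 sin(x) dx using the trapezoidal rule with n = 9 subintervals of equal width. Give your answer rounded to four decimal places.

-0.4592

Δx = (0 − (-1))/9 = 1/9.
f(-1) ≈ -0.8415, f(-8/9) ≈ -0.7764, f(-7/9) ≈ -0.7017, f(-2/3) ≈ -0.6184, f(-5/9) ≈ -0.5274, f(-4/9) ≈ -0.4300, f(-1/3) ≈ -0.3272, f(-2/9) ≈ -0.2204, f(-1/9) ≈ -0.1109, f(0) ≈ 0.0000.
T_9 = (Δx/2)·[f(x_0) + 2f(x_1) + ... + 2f(x_{8}) + f(x_9)].
Sum ≈ -0.4592.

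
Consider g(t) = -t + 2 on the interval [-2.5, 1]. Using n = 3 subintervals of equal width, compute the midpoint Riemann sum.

9.625

Δt = (1 − (-2.5))/3 = 7/6.
Midpoints: -23/12, -0.75, 5/12.
g(-23/12) = 47/12, g(-0.75) = 2.75, g(5/12) = 19/12.
Sum = Δt · [g(-23/12) + g(-0.75) + g(5/12)].
Sum = 9.625.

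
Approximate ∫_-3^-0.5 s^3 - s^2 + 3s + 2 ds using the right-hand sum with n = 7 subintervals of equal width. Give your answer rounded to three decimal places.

-29.949

Δs = (-0.5 − (-3))/7 = 5/14.
Right endpoints: -37/14, -16/7, -27/14, -11/7, -17/14, -6/7, -0.5.
f(-37/14) = -86087/2744, f(-16/7) = -7554/343, f(-27/14) = -40277/2744, f(-11/7) = -3109/343, f(-17/14) = -13467/2744, f(-6/7) = -664/343, f(-0.5) = 0.125.
Sum = Δs · [f(-37/14) + f(-16/7) + f(-27/14) + ...].
Sum ≈ -29.949.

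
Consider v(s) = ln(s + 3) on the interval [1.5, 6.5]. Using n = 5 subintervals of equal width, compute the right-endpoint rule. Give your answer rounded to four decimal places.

9.9828

Δs = (6.5 − 1.5)/5 = 1.
Right endpoints: 2.5, 3.5, 4.5, 5.5, 6.5.
v(2.5) ≈ 1.7047, v(3.5) ≈ 1.8718, v(4.5) ≈ 2.0149, v(5.5) ≈ 2.1401, v(6.5) ≈ 2.2513.
Sum = Δs · [v(2.5) + v(3.5) + v(4.5) + v(5.5) + v(6.5)].
Sum ≈ 9.9828.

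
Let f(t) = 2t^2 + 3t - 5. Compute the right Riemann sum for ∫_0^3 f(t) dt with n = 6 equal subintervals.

23.5

Δt = (3 − 0)/6 = 0.5.
Right endpoints: 0.5, 1, 1.5, 2, 2.5, 3.
f(0.5) = -3, f(1) = 0, f(1.5) = 4, f(2) = 9, f(2.5) = 15, f(3) = 22.
Sum = Δt · [f(0.5) + f(1) + f(1.5) + ...].
Sum = 23.5.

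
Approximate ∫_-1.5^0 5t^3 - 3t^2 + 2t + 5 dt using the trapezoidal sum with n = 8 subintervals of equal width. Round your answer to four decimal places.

-4.5784

Δt = (0 − (-1.5))/8 = 0.1875.
f(-1.5) = -21.625, f(-1.3125) = -57745/4096, f(-1.125) = -4181/512, f(-0.9375) = -14875/4096, f(-0.75) = -0.296875, f(-0.5625) = 8339/4096, f(-0.375) = 1825/512, f(-0.1875) = 18377/4096, f(0) = 5.
T_8 = (Δt/2)·[f(t_0) + 2f(t_1) + ... + 2f(t_{7}) + f(t_8)].
Sum ≈ -4.5784.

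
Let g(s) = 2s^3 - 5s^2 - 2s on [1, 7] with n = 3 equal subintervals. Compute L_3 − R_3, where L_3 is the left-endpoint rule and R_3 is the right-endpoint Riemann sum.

-864

L_3 = 226.
R_3 = 1090.
L_3 − R_3 = -864.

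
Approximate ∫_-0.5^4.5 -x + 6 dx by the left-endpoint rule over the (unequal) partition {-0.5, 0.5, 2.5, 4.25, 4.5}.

24.0625

Subinterval widths: 1, 2, 1.75, 0.25.
Left endpoints: -0.5, 0.5, 2.5, 4.25.
f(-0.5) = 6.5, f(0.5) = 5.5, f(2.5) = 3.5, f(4.25) = 1.75.
Sum = Σ Δx_i · f(x_i).
Sum = 24.0625.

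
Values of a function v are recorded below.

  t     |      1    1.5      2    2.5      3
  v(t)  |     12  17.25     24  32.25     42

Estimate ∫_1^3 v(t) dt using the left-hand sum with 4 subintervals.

Δt = 0.5.
Sum = 0.5·[12 + 17.25 + 24 + 32.25] = 42.75.

42.75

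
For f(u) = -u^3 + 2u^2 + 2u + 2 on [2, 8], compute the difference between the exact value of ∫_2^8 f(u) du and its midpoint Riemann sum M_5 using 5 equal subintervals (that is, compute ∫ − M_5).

Exact integral: ∫_2^8 f(u) du = -612.
M_5 = -602.64.
Error = -612 − (-602.64) = -9.36.

-9.36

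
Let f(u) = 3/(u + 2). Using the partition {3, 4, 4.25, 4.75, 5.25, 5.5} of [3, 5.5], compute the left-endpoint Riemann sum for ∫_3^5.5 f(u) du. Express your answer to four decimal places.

Subinterval widths: 1, 0.25, 0.5, 0.5, 0.25.
Left endpoints: 3, 4, 4.25, 4.75, 5.25.
f(3) = 0.6, f(4) = 0.5, f(4.25) = 0.48, f(4.75) = 4/9, f(5.25) = 12/29.
Sum = Σ Δu_i · f(u_i).
Sum ≈ 1.2907.

1.2907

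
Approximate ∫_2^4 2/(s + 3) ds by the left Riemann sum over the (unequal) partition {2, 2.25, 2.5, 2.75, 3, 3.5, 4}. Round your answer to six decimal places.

0.693617

Subinterval widths: 0.25, 0.25, 0.25, 0.25, 0.5, 0.5.
Left endpoints: 2, 2.25, 2.5, 2.75, 3, 3.5.
f(2) = 0.4, f(2.25) = 8/21, f(2.5) = 4/11, f(2.75) = 8/23, f(3) = 1/3, f(3.5) = 4/13.
Sum = Σ Δs_i · f(s_i).
Sum ≈ 0.693617.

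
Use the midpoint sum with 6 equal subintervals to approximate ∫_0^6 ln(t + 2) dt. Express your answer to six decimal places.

Δt = (6 − 0)/6 = 1.
Midpoints: 0.5, 1.5, 2.5, 3.5, 4.5, 5.5.
f(0.5) ≈ 0.916291, f(1.5) ≈ 1.252763, f(2.5) ≈ 1.504077, f(3.5) ≈ 1.704748, f(4.5) ≈ 1.871802, f(5.5) ≈ 2.014903.
Sum = Δt · [f(0.5) + f(1.5) + f(2.5) + ...].
Sum ≈ 9.264584.

9.264584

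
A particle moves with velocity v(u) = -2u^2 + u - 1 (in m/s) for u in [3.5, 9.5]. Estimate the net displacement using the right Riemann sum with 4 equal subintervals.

Δu = (9.5 − 3.5)/4 = 1.5.
Right endpoints: 5, 6.5, 8, 9.5.
v(5) = -46, v(6.5) = -79, v(8) = -121, v(9.5) = -172.
Sum = Δu · [v(5) + v(6.5) + v(8) + v(9.5)].
Sum = -627.

-627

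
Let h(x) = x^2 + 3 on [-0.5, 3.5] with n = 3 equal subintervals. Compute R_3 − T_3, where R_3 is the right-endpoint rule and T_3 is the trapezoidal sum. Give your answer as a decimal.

8

R_3 ≈ 35.51852.
T_3 ≈ 27.51852.
R_3 − T_3 = 8.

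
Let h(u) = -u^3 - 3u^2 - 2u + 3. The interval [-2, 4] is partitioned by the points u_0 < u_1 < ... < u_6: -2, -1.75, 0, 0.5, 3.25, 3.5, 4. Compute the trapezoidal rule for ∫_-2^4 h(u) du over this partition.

Subinterval widths: 0.25, 1.75, 0.5, 2.75, 0.25, 0.5.
h(-2) = 3, h(-1.75) = 2.671875, h(0) = 3, h(0.5) = 1.125, h(3.25) = -69.515625, h(3.5) = -83.625, h(4) = -117.
On each subinterval the trapezoid contributes (Δu_i/2)·[h(u_{i-1}) + h(u_i)].
Sum = -156.6328125.

-156.6328125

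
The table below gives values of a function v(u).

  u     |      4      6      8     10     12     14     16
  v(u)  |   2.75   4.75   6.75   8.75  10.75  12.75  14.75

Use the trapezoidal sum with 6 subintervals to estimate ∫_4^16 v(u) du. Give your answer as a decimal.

105

Δu = 2.
T_6 = (2/2)·[2.75 + 2·4.75 + 2·6.75 + 2·8.75 + 2·10.75 + 2·12.75 + 14.75] = 105.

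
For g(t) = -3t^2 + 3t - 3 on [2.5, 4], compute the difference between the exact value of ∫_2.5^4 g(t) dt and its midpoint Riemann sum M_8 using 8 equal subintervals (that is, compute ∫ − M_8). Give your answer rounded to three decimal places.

-0.013

Exact integral: ∫_2.5^4 g(t) dt = -38.25.
M_8 ≈ -38.23682.
Error ≈ -38.25 − (-38.23682) ≈ -0.013.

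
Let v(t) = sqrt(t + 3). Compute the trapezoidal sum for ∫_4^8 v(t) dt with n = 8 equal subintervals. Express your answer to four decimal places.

Δt = (8 − 4)/8 = 0.5.
v(4) ≈ 2.6458, v(4.5) ≈ 2.7386, v(5) ≈ 2.8284, v(5.5) ≈ 2.9155, v(6) ≈ 3.0000, v(6.5) ≈ 3.0822, v(7) ≈ 3.1623, v(7.5) ≈ 3.2404, v(8) ≈ 3.3166.
T_8 = (Δt/2)·[v(t_0) + 2v(t_1) + ... + 2v(t_{7}) + v(t_8)].
Sum ≈ 11.9743.

11.9743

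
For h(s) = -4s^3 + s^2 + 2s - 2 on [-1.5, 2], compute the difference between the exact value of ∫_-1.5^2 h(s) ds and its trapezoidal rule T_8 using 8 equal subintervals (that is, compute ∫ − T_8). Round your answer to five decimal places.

0.22331

Exact integral: ∫_-1.5^2 h(s) ds ≈ -12.3958333.
T_8 ≈ -12.6191406.
Error ≈ -12.3958333 − (-12.6191406) ≈ 0.22331.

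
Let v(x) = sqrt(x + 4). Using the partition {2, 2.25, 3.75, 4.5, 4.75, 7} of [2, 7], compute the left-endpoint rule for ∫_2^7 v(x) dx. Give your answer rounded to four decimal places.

13.8347

Subinterval widths: 0.25, 1.5, 0.75, 0.25, 2.25.
Left endpoints: 2, 2.25, 3.75, 4.5, 4.75.
v(2) ≈ 2.4495, v(2.25) ≈ 2.5000, v(3.75) ≈ 2.7839, v(4.5) ≈ 2.9155, v(4.75) ≈ 2.9580.
Sum = Σ Δx_i · v(x_i).
Sum ≈ 13.8347.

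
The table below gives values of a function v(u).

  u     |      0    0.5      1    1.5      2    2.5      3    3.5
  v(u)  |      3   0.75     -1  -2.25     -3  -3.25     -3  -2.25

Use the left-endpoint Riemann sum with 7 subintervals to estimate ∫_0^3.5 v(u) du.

-4.375

Δu = 0.5.
Sum = 0.5·[3 + 0.75 + (-1) + (-2.25) + (-3) + (-3.25) + (-3)] = -4.375.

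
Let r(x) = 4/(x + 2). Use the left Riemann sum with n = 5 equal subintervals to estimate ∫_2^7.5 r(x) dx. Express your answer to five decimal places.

3.79897

Δx = (7.5 − 2)/5 = 1.1.
Left endpoints: 2, 3.1, 4.2, 5.3, 6.4.
r(2) = 1, r(3.1) = 40/51, r(4.2) = 20/31, r(5.3) = 40/73, r(6.4) = 10/21.
Sum = Δx · [r(2) + r(3.1) + r(4.2) + r(5.3) + r(6.4)].
Sum ≈ 3.79897.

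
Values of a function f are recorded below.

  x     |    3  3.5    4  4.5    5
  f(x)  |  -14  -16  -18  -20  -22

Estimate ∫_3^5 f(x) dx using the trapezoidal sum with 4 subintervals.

-36

Δx = 0.5.
T_4 = (0.5/2)·[(-14) + 2·(-16) + 2·(-18) + 2·(-20) + (-22)] = -36.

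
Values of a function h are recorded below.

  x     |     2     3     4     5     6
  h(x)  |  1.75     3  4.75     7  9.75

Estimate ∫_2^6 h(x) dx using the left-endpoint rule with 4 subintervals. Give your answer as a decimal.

Δx = 1.
Sum = 1·[1.75 + 3 + 4.75 + 7] = 16.5.

16.5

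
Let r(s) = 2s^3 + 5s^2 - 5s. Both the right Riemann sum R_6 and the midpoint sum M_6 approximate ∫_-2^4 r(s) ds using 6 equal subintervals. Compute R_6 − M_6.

R_6 = 308.
M_6 = 204.5.
R_6 − M_6 = 103.5.

103.5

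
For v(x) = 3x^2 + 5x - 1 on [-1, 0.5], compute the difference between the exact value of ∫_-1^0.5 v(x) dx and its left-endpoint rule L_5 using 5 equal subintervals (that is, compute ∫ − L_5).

Exact integral: ∫_-1^0.5 v(x) dx = -2.25.
L_5 = -2.97.
Error = -2.25 − (-2.97) = 0.72.

0.72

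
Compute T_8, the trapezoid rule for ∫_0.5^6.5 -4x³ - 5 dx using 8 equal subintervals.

-1838.625

Δx = (6.5 − 0.5)/8 = 0.75.
f(0.5) = -5.5, f(1.25) = -12.8125, f(2) = -37, f(2.75) = -88.1875, f(3.5) = -176.5, f(4.25) = -312.0625, f(5) = -505, f(5.75) = -765.4375, f(6.5) = -1103.5.
T_8 = (Δx/2)·[f(x_0) + 2f(x_1) + ... + 2f(x_{7}) + f(x_8)].
Sum = -1838.625.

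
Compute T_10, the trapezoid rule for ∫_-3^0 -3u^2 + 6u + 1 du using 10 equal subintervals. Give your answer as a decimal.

Δu = (0 − (-3))/10 = 0.3.
f(-3) = -44, f(-2.7) = -37.07, f(-2.4) = -30.68, f(-2.1) = -24.83, f(-1.8) = -19.52, f(-1.5) = -14.75, f(-1.2) = -10.52, f(-0.9) = -6.83, f(-0.6) = -3.68, f(-0.3) = -1.07, f(0) = 1.
T_10 = (Δu/2)·[f(u_0) + 2f(u_1) + ... + 2f(u_{9}) + f(u_10)].
Sum = -51.135.

-51.135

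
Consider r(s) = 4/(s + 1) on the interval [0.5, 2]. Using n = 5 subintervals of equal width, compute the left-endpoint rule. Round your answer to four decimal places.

2.9825

Δs = (2 − 0.5)/5 = 0.3.
Left endpoints: 0.5, 0.8, 1.1, 1.4, 1.7.
r(0.5) = 8/3, r(0.8) = 20/9, r(1.1) = 40/21, r(1.4) = 5/3, r(1.7) = 40/27.
Sum = Δs · [r(0.5) + r(0.8) + r(1.1) + r(1.4) + r(1.7)].
Sum ≈ 2.9825.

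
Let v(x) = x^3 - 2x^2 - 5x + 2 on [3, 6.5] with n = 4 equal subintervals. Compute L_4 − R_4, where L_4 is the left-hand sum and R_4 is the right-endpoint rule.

L_4 ≈ 118.692383.
R_4 ≈ 261.864258.
L_4 − R_4 = -143.171875.

-143.171875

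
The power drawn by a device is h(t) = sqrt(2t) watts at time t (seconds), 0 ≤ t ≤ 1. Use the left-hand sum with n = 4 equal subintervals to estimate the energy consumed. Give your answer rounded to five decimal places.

0.73296

Δt = (1 − 0)/4 = 0.25.
Left endpoints: 0, 0.25, 0.5, 0.75.
h(0) ≈ 0.00000, h(0.25) ≈ 0.70711, h(0.5) ≈ 1.00000, h(0.75) ≈ 1.22474.
Sum = Δt · [h(0) + h(0.25) + h(0.5) + h(0.75)].
Sum ≈ 0.73296.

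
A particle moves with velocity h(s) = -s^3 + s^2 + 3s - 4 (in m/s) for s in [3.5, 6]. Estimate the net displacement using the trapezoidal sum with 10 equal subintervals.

Δs = (6 − 3.5)/10 = 0.25.
h(3.5) = -24.125, h(3.75) = -31.421875, h(4) = -40, h(4.25) = -49.953125, h(4.5) = -61.375, h(4.75) = -74.359375, h(5) = -89, h(5.25) = -105.390625, h(5.5) = -123.625, h(5.75) = -143.796875, h(6) = -166.
T_10 = (Δs/2)·[h(s_0) + 2h(s_1) + ... + 2h(s_{9}) + h(s_10)].
Sum = -203.49609375.

-203.49609375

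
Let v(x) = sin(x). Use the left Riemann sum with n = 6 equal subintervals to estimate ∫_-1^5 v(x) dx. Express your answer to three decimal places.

0.294

Δx = (5 − (-1))/6 = 1.
Left endpoints: -1, 0, 1, 2, 3, 4.
v(-1) ≈ -0.841, v(0) ≈ 0.000, v(1) ≈ 0.841, v(2) ≈ 0.909, v(3) ≈ 0.141, v(4) ≈ -0.757.
Sum = Δx · [v(-1) + v(0) + v(1) + ...].
Sum ≈ 0.294.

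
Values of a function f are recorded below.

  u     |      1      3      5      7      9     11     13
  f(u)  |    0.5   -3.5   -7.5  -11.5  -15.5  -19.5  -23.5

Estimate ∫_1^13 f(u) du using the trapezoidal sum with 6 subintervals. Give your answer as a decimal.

-138

Δu = 2.
T_6 = (2/2)·[0.5 + 2·(-3.5) + 2·(-7.5) + 2·(-11.5) + 2·(-15.5) + 2·(-19.5) + (-23.5)] = -138.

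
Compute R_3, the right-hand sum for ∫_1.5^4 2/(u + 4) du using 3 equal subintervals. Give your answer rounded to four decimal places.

0.7040

Δu = (4 − 1.5)/3 = 5/6.
Right endpoints: 7/3, 19/6, 4.
f(7/3) = 6/19, f(19/6) = 12/43, f(4) = 0.25.
Sum = Δu · [f(7/3) + f(19/6) + f(4)].
Sum ≈ 0.7040.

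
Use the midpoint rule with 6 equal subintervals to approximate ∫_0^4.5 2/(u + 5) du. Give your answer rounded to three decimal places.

1.282

Δu = (4.5 − 0)/6 = 0.75.
Midpoints: 0.375, 1.125, 1.875, 2.625, 3.375, 4.125.
f(0.375) = 16/43, f(1.125) = 16/49, f(1.875) = 16/55, f(2.625) = 16/61, f(3.375) = 16/67, f(4.125) = 16/73.
Sum = Δu · [f(0.375) + f(1.125) + f(1.875) + ...].
Sum ≈ 1.282.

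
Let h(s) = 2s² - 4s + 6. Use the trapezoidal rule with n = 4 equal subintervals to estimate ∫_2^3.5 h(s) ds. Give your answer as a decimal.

Δs = (3.5 − 2)/4 = 0.375.
h(2) = 6, h(2.375) = 7.78125, h(2.75) = 10.125, h(3.125) = 13.03125, h(3.5) = 16.5.
T_4 = (Δs/2)·[h(s_0) + 2h(s_1) + 2h(s_2) + 2h(s_3) + h(s_4)].
Sum = 15.8203125.

15.8203125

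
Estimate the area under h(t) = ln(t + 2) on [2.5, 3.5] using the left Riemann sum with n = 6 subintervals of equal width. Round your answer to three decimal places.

Δt = (3.5 − 2.5)/6 = 1/6.
Left endpoints: 2.5, 8/3, 17/6, 3, 19/6, 10/3.
h(2.5) ≈ 1.504, h(8/3) ≈ 1.540, h(17/6) ≈ 1.576, h(3) ≈ 1.609, h(19/6) ≈ 1.642, h(10/3) ≈ 1.674.
Sum = Δt · [h(2.5) + h(8/3) + h(17/6) + ...].
Sum ≈ 1.591.

1.591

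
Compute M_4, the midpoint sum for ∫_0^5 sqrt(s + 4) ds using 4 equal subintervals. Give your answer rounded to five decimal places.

Δs = (5 − 0)/4 = 1.25.
Midpoints: 0.625, 1.875, 3.125, 4.375.
f(0.625) ≈ 2.15058, f(1.875) ≈ 2.42384, f(3.125) ≈ 2.66927, f(4.375) ≈ 2.89396.
Sum = Δs · [f(0.625) + f(1.875) + f(3.125) + f(4.375)].
Sum ≈ 12.67206.

12.67206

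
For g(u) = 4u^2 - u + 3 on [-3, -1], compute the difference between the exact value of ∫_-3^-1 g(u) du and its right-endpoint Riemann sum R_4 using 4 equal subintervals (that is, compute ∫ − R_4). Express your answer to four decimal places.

8.1667

Exact integral: ∫_-3^-1 g(u) du ≈ 44.666667.
R_4 = 36.5.
Error ≈ 44.666667 − 36.5 ≈ 8.1667.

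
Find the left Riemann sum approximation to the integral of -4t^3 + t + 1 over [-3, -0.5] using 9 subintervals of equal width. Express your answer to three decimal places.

94.321

Δt = (-0.5 − (-3))/9 = 5/18.
Left endpoints: -3, -49/18, -22/9, -13/6, -17/9, -29/18, -4/3, -19/18, -7/9.
f(-3) = 106, f(-49/18) = 57569/729, f(-22/9) = 41539/729, f(-13/6) = 1067/27, f(-17/9) = 19004/729, f(-29/18) = 11749/729, f(-4/3) = 247/27, f(-19/18) = 3389/729, f(-7/9) = 1534/729.
Sum = Δt · [f(-3) + f(-49/18) + f(-22/9) + ...].
Sum ≈ 94.321.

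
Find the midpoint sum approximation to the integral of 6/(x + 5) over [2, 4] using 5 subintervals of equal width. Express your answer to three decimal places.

1.508

Δx = (4 − 2)/5 = 0.4.
Midpoints: 2.2, 2.6, 3, 3.4, 3.8.
f(2.2) = 5/6, f(2.6) = 15/19, f(3) = 0.75, f(3.4) = 5/7, f(3.8) = 15/22.
Sum = Δx · [f(2.2) + f(2.6) + f(3) + f(3.4) + f(3.8)].
Sum ≈ 1.508.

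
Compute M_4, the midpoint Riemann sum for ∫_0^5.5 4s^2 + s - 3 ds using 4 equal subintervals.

Δs = (5.5 − 0)/4 = 1.375.
Midpoints: 0.6875, 2.0625, 3.4375, 4.8125.
f(0.6875) = -0.421875, f(2.0625) = 16.078125, f(3.4375) = 47.703125, f(4.8125) = 94.453125.
Sum = Δs · [f(0.6875) + f(2.0625) + f(3.4375) + f(4.8125)].
Sum = 216.9921875.

216.9921875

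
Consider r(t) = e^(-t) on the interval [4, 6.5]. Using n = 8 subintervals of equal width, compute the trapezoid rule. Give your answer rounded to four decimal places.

Δt = (6.5 − 4)/8 = 0.3125.
r(4) ≈ 0.0183, r(4.3125) ≈ 0.0134, r(4.625) ≈ 0.0098, r(4.9375) ≈ 0.0072, r(5.25) ≈ 0.0052, r(5.5625) ≈ 0.0038, r(5.875) ≈ 0.0028, r(6.1875) ≈ 0.0021, r(6.5) ≈ 0.0015.
T_8 = (Δt/2)·[r(t_0) + 2r(t_1) + ... + 2r(t_{7}) + r(t_8)].
Sum ≈ 0.0169.

0.0169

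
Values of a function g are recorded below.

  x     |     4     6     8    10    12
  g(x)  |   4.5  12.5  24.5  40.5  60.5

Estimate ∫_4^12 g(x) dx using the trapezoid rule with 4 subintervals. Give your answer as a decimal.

Δx = 2.
T_4 = (2/2)·[4.5 + 2·12.5 + 2·24.5 + 2·40.5 + 60.5] = 220.

220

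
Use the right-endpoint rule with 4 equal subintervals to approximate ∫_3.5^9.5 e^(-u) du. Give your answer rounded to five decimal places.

0.01298

Δu = (9.5 − 3.5)/4 = 1.5.
Right endpoints: 5, 6.5, 8, 9.5.
f(5) ≈ 0.00674, f(6.5) ≈ 0.00150, f(8) ≈ 0.00034, f(9.5) ≈ 0.00007.
Sum = Δu · [f(5) + f(6.5) + f(8) + f(9.5)].
Sum ≈ 0.01298.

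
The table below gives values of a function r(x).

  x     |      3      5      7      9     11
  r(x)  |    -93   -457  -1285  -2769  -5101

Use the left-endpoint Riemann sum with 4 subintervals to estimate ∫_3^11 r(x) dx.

-9208

Δx = 2.
Sum = 2·[(-93) + (-457) + (-1285) + (-2769)] = -9208.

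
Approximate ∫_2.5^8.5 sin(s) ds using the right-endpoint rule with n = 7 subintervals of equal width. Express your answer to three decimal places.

Δs = (8.5 − 2.5)/7 = 6/7.
Right endpoints: 47/14, 59/14, 71/14, 83/14, 95/14, 107/14, 8.5.
f(47/14) ≈ -0.214, f(59/14) ≈ -0.878, f(71/14) ≈ -0.936, f(83/14) ≈ -0.347, f(95/14) ≈ 0.482, f(107/14) ≈ 0.978, f(8.5) ≈ 0.798.
Sum = Δs · [f(47/14) + f(59/14) + f(71/14) + ...].
Sum ≈ -0.101.

-0.101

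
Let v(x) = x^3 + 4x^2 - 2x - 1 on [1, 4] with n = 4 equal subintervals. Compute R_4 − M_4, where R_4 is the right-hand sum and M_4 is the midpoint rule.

R_4 = 176.859375.
M_4 = 128.1328125.
R_4 − M_4 = 48.7265625.

48.7265625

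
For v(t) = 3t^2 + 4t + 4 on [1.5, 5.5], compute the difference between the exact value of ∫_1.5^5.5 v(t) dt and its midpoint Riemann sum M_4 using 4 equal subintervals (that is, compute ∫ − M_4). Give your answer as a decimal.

Exact integral: ∫_1.5^5.5 v(t) dt = 235.
M_4 = 234.
Error = 235 − 234 = 1.

1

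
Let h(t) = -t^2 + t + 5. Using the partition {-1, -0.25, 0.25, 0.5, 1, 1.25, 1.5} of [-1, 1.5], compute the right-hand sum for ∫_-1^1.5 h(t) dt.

Subinterval widths: 0.75, 0.5, 0.25, 0.5, 0.25, 0.25.
Right endpoints: -0.25, 0.25, 0.5, 1, 1.25, 1.5.
h(-0.25) = 4.6875, h(0.25) = 5.1875, h(0.5) = 5.25, h(1) = 5, h(1.25) = 4.6875, h(1.5) = 4.25.
Sum = Σ Δt_i · h(t_i).
Sum = 12.15625.

12.15625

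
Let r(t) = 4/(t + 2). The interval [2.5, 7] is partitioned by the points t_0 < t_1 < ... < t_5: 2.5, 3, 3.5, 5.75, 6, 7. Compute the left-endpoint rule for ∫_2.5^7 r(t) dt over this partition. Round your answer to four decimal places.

3.1098

Subinterval widths: 0.5, 0.5, 2.25, 0.25, 1.
Left endpoints: 2.5, 3, 3.5, 5.75, 6.
r(2.5) = 8/9, r(3) = 0.8, r(3.5) = 8/11, r(5.75) = 16/31, r(6) = 0.5.
Sum = Σ Δt_i · r(t_i).
Sum ≈ 3.1098.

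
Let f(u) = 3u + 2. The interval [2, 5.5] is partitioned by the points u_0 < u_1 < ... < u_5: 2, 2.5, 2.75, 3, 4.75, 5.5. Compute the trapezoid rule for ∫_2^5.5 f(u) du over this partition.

Subinterval widths: 0.5, 0.25, 0.25, 1.75, 0.75.
f(2) = 8, f(2.5) = 9.5, f(2.75) = 10.25, f(3) = 11, f(4.75) = 16.25, f(5.5) = 18.5.
On each subinterval the trapezoid contributes (Δu_i/2)·[f(u_{i-1}) + f(u_i)].
Sum = 46.375.

46.375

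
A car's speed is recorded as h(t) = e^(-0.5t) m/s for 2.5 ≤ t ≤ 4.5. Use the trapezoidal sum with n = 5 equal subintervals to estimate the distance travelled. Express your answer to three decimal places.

0.363

Δt = (4.5 − 2.5)/5 = 0.4.
h(2.5) ≈ 0.287, h(2.9) ≈ 0.235, h(3.3) ≈ 0.192, h(3.7) ≈ 0.157, h(4.1) ≈ 0.129, h(4.5) ≈ 0.105.
T_5 = (Δt/2)·[h(t_0) + 2h(t_1) + ... + 2h(t_{4}) + h(t_5)].
Sum ≈ 0.363.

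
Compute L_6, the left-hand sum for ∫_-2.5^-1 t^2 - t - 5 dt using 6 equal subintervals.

0.859375

Δt = (-1 − (-2.5))/6 = 0.25.
Left endpoints: -2.5, -2.25, -2, -1.75, -1.5, -1.25.
f(-2.5) = 3.75, f(-2.25) = 2.3125, f(-2) = 1, f(-1.75) = -0.1875, f(-1.5) = -1.25, f(-1.25) = -2.1875.
Sum = Δt · [f(-2.5) + f(-2.25) + f(-2) + ...].
Sum = 0.859375.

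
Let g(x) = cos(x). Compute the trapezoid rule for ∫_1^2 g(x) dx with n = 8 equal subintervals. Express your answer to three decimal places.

Δx = (2 − 1)/8 = 0.125.
g(1) ≈ 0.540, g(1.125) ≈ 0.431, g(1.25) ≈ 0.315, g(1.375) ≈ 0.195, g(1.5) ≈ 0.071, g(1.625) ≈ -0.054, g(1.75) ≈ -0.178, g(1.875) ≈ -0.300, g(2) ≈ -0.416.
T_8 = (Δx/2)·[g(x_0) + 2g(x_1) + ... + 2g(x_{7}) + g(x_8)].
Sum ≈ 0.068.

0.068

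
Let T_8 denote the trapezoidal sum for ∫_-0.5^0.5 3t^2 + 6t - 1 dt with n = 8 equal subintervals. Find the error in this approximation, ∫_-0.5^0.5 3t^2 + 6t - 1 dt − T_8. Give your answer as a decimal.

-0.0078125

Exact integral: ∫_-0.5^0.5 f(t) dt = -0.75.
T_8 = -0.7421875.
Error = -0.75 − (-0.7421875) = -0.0078125.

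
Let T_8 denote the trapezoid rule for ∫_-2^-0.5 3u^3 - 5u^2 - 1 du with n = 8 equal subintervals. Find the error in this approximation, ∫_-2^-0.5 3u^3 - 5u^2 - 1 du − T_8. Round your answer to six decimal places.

0.142822

Exact integral: ∫_-2^-0.5 f(u) du = -26.578125.
T_8 ≈ -26.72094727.
Error ≈ -26.578125 − (-26.72094727) ≈ 0.142822.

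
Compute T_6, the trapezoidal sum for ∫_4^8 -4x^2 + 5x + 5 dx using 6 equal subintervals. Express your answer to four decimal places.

-458.5185

Δx = (8 − 4)/6 = 2/3.
f(4) = -39, f(14/3) = -529/9, f(16/3) = -739/9, f(6) = -109, f(20/3) = -1255/9, f(22/3) = -1561/9, f(8) = -211.
T_6 = (Δx/2)·[f(x_0) + 2f(x_1) + ... + 2f(x_{5}) + f(x_6)].
Sum ≈ -458.5185.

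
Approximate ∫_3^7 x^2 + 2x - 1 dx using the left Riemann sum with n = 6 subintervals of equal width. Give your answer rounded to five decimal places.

125.62963

Δx = (7 − 3)/6 = 2/3.
Left endpoints: 3, 11/3, 13/3, 5, 17/3, 19/3.
f(3) = 14, f(11/3) = 178/9, f(13/3) = 238/9, f(5) = 34, f(17/3) = 382/9, f(19/3) = 466/9.
Sum = Δx · [f(3) + f(11/3) + f(13/3) + ...].
Sum ≈ 125.62963.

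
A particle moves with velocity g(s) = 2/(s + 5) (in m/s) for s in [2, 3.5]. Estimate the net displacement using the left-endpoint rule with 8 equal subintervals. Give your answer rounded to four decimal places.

0.3931

Δs = (3.5 − 2)/8 = 0.1875.
Left endpoints: 2, 2.1875, 2.375, 2.5625, 2.75, 2.9375, 3.125, 3.3125.
g(2) = 2/7, g(2.1875) = 32/115, g(2.375) = 16/59, g(2.5625) = 32/121, g(2.75) = 8/31, g(2.9375) = 32/127, g(3.125) = 16/65, g(3.3125) = 32/133.
Sum = Δs · [g(2) + g(2.1875) + g(2.375) + ...].
Sum ≈ 0.3931.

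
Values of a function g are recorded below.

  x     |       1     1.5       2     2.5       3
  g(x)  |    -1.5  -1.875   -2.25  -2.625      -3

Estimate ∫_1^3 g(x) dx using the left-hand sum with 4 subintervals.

Δx = 0.5.
Sum = 0.5·[(-1.5) + (-1.875) + (-2.25) + (-2.625)] = -4.125.

-4.125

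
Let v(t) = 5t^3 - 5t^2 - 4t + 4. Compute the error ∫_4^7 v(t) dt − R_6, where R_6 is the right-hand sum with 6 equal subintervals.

Exact integral: ∫_4^7 v(t) dt = 2162.25.
R_6 = 2476.4375.
Error = 2162.25 − 2476.4375 = -314.1875.

-314.1875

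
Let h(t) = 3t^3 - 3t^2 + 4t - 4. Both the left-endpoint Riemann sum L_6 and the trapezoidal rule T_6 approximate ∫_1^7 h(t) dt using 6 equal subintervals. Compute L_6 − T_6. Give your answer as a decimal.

-453

L_6 = 1110.
T_6 = 1563.
L_6 − T_6 = -453.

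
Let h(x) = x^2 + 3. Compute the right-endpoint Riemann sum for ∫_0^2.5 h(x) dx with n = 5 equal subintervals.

Δx = (2.5 − 0)/5 = 0.5.
Right endpoints: 0.5, 1, 1.5, 2, 2.5.
h(0.5) = 3.25, h(1) = 4, h(1.5) = 5.25, h(2) = 7, h(2.5) = 9.25.
Sum = Δx · [h(0.5) + h(1) + h(1.5) + h(2) + h(2.5)].
Sum = 14.375.

14.375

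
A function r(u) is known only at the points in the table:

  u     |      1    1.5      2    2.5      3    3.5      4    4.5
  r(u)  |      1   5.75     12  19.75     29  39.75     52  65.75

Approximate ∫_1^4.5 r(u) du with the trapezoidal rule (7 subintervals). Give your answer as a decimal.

Δu = 0.5.
T_7 = (0.5/2)·[1 + 2·5.75 + 2·12 + 2·19.75 + 2·29 + 2·39.75 + 2·52 + 65.75] = 95.8125.

95.8125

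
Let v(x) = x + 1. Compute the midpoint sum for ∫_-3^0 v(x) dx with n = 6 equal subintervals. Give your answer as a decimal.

Δx = (0 − (-3))/6 = 0.5.
Midpoints: -2.75, -2.25, -1.75, -1.25, -0.75, -0.25.
v(-2.75) = -1.75, v(-2.25) = -1.25, v(-1.75) = -0.75, v(-1.25) = -0.25, v(-0.75) = 0.25, v(-0.25) = 0.75.
Sum = Δx · [v(-2.75) + v(-2.25) + v(-1.75) + ...].
Sum = -1.5.

-1.5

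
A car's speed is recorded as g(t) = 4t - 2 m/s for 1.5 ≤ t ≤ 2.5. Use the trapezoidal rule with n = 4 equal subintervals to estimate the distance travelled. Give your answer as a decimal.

Δt = (2.5 − 1.5)/4 = 0.25.
g(1.5) = 4, g(1.75) = 5, g(2) = 6, g(2.25) = 7, g(2.5) = 8.
T_4 = (Δt/2)·[g(t_0) + 2g(t_1) + 2g(t_2) + 2g(t_3) + g(t_4)].
Sum = 6.

6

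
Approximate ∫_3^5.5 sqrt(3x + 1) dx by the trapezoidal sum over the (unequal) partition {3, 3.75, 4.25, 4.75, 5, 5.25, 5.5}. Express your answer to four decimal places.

9.2379

Subinterval widths: 0.75, 0.5, 0.5, 0.25, 0.25, 0.25.
f(3) ≈ 3.1623, f(3.75) ≈ 3.5000, f(4.25) ≈ 3.7081, f(4.75) ≈ 3.9051, f(5) ≈ 4.0000, f(5.25) ≈ 4.0927, f(5.5) ≈ 4.1833.
On each subinterval the trapezoid contributes (Δx_i/2)·[f(x_{i-1}) + f(x_i)].
Sum ≈ 9.2379.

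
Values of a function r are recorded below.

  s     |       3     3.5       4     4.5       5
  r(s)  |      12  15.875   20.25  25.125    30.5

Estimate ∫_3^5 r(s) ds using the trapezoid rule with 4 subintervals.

Δs = 0.5.
T_4 = (0.5/2)·[12 + 2·15.875 + 2·20.25 + 2·25.125 + 30.5] = 41.25.

41.25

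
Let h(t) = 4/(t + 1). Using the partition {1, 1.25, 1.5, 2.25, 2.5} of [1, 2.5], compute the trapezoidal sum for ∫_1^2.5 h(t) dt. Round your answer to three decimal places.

Subinterval widths: 0.25, 0.25, 0.75, 0.25.
h(1) = 2, h(1.25) = 16/9, h(1.5) = 1.6, h(2.25) = 16/13, h(2.5) = 8/7.
On each subinterval the trapezoid contributes (Δt_i/2)·[h(t_{i-1}) + h(t_i)].
Sum ≈ 2.253.

2.253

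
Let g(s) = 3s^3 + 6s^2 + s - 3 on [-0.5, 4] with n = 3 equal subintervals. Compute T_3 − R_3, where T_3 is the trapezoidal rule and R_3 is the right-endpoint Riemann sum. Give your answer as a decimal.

-218.53125

T_3 = 351.28125.
R_3 = 569.8125.
T_3 − R_3 = -218.53125.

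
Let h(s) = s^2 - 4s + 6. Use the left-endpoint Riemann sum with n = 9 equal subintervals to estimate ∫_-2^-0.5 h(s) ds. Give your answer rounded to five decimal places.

19.94444

Δs = (-0.5 − (-2))/9 = 1/6.
Left endpoints: -2, -11/6, -5/3, -1.5, -4/3, -7/6, -1, -5/6, -2/3.
h(-2) = 18, h(-11/6) = 601/36, h(-5/3) = 139/9, h(-1.5) = 14.25, h(-4/3) = 118/9, h(-7/6) = 433/36, h(-1) = 11, h(-5/6) = 361/36, h(-2/3) = 82/9.
Sum = Δs · [h(-2) + h(-11/6) + h(-5/3) + ...].
Sum ≈ 19.94444.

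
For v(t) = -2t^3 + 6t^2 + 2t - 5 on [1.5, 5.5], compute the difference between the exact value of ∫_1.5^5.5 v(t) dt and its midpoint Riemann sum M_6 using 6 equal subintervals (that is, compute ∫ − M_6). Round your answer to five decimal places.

Exact integral: ∫_1.5^5.5 v(t) dt = -121.
M_6 ≈ -118.7777778.
Error ≈ -121 − (-118.7777778) ≈ -2.22222.

-2.22222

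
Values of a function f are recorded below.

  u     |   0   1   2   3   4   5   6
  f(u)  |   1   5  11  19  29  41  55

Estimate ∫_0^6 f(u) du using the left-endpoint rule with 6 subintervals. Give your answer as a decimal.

106

Δu = 1.
Sum = 1·[1 + 5 + 11 + 19 + 29 + 41] = 106.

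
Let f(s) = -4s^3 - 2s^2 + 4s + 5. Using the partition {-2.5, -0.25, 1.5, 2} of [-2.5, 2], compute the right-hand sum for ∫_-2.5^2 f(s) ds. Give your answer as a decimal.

Subinterval widths: 2.25, 1.75, 0.5.
Right endpoints: -0.25, 1.5, 2.
f(-0.25) = 3.9375, f(1.5) = -7, f(2) = -27.
Sum = Σ Δs_i · f(s_i).
Sum = -16.890625.

-16.890625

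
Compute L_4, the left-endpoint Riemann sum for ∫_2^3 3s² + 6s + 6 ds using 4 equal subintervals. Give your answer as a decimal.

Δs = (3 − 2)/4 = 0.25.
Left endpoints: 2, 2.25, 2.5, 2.75.
f(2) = 30, f(2.25) = 34.6875, f(2.5) = 39.75, f(2.75) = 45.1875.
Sum = Δs · [f(2) + f(2.25) + f(2.5) + f(2.75)].
Sum = 37.40625.

37.40625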